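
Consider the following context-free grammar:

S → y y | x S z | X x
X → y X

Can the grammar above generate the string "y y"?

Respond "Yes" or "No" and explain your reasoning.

Yes - a valid derivation exists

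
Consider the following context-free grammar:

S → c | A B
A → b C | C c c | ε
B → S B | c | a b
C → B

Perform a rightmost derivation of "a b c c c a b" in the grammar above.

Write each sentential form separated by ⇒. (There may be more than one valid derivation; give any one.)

S ⇒ A B ⇒ A S B ⇒ A S a b ⇒ A c a b ⇒ C c c c a b ⇒ B c c c a b ⇒ a b c c c a b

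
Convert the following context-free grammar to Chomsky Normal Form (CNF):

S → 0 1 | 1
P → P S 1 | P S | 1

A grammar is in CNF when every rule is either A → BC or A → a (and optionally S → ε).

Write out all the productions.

T0 → 0; T1 → 1; S → 1; P → 1; S → T0 T1; P → P X0; X0 → S T1; P → P S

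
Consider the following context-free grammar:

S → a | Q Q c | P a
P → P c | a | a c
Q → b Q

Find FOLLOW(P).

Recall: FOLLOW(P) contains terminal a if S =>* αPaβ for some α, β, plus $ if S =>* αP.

We compute FOLLOW(P) using the standard algorithm.
FOLLOW(S) starts with {$}.
FIRST(P) = {a}
FIRST(Q) = {b}
FIRST(S) = {a, b}
FOLLOW(P) = {a, c}
FOLLOW(Q) = {b, c}
FOLLOW(S) = {$}
Therefore, FOLLOW(P) = {a, c}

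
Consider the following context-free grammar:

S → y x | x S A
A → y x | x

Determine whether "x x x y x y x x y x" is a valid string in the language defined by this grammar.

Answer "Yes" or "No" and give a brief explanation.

Yes - a valid derivation exists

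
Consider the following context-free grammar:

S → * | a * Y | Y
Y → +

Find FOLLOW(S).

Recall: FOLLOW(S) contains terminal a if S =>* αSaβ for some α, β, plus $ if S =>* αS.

We compute FOLLOW(S) using the standard algorithm.
FOLLOW(S) starts with {$}.
FIRST(S) = {*, +, a}
FIRST(Y) = {+}
FOLLOW(S) = {$}
FOLLOW(Y) = {$}
Therefore, FOLLOW(S) = {$}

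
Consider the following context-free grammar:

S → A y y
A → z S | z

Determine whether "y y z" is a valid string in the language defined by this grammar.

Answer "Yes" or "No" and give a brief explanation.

No - no valid derivation exists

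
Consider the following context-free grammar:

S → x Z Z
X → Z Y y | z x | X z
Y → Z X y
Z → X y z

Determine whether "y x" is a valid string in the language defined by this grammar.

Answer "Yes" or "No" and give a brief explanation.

No - no valid derivation exists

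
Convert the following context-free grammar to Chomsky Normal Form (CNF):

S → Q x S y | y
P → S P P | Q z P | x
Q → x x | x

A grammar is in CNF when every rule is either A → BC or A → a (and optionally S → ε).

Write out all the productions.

TX → x; TY → y; S → y; TZ → z; P → x; Q → x; S → Q X0; X0 → TX X1; X1 → S TY; P → S X2; X2 → P P; P → Q X3; X3 → TZ P; Q → TX TX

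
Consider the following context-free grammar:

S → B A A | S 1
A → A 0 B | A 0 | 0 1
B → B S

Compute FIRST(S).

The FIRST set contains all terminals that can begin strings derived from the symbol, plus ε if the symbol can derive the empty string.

We compute FIRST(S) using the standard algorithm.
FIRST(A) = {0}
FIRST(B) = {}
FIRST(S) = {}
Therefore, FIRST(S) = {}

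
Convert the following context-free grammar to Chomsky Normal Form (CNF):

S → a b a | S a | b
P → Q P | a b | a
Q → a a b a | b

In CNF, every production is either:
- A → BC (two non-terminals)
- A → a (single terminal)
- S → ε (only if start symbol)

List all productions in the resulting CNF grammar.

TA → a; TB → b; S → b; P → a; Q → b; S → TA X0; X0 → TB TA; S → S TA; P → Q P; P → TA TB; Q → TA X1; X1 → TA X2; X2 → TB TA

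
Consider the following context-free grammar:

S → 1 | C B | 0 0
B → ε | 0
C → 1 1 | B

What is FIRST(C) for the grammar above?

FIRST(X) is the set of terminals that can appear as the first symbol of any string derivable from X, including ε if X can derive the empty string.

We compute FIRST(C) using the standard algorithm.
FIRST(B) = {0, ε}
FIRST(C) = {0, 1, ε}
FIRST(S) = {0, 1, ε}
Therefore, FIRST(C) = {0, 1, ε}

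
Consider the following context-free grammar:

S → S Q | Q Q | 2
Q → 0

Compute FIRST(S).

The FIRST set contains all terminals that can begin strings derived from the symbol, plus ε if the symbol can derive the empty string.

We compute FIRST(S) using the standard algorithm.
FIRST(Q) = {0}
FIRST(S) = {0, 2}
Therefore, FIRST(S) = {0, 2}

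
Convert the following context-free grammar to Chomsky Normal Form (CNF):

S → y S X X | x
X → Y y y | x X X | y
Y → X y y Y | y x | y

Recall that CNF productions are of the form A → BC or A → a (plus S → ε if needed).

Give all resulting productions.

TY → y; S → x; TX → x; X → y; Y → y; S → TY X0; X0 → S X1; X1 → X X; X → Y X2; X2 → TY TY; X → TX X3; X3 → X X; Y → X X4; X4 → TY X5; X5 → TY Y; Y → TY TX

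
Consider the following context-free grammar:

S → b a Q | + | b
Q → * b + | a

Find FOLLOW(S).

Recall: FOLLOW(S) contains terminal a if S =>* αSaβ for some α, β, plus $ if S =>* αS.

We compute FOLLOW(S) using the standard algorithm.
FOLLOW(S) starts with {$}.
FIRST(Q) = {*, a}
FIRST(S) = {+, b}
FOLLOW(Q) = {$}
FOLLOW(S) = {$}
Therefore, FOLLOW(S) = {$}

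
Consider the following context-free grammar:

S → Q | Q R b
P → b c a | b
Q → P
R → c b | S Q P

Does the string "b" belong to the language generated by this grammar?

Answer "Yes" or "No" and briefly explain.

Yes - a valid derivation exists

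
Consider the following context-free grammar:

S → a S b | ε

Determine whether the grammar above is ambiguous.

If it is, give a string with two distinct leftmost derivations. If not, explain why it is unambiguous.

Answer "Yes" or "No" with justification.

No - the grammar is unambiguous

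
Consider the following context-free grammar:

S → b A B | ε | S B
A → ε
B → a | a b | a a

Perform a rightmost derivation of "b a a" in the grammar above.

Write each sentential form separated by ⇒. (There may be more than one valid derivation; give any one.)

S ⇒ b A B ⇒ b A a a ⇒ b a a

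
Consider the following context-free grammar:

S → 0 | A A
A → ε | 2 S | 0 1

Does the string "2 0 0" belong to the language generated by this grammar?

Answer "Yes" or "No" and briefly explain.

No - no valid derivation exists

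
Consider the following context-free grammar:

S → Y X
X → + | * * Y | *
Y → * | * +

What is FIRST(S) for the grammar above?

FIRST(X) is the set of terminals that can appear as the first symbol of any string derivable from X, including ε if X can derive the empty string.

We compute FIRST(S) using the standard algorithm.
FIRST(S) = {*}
FIRST(X) = {*, +}
FIRST(Y) = {*}
Therefore, FIRST(S) = {*}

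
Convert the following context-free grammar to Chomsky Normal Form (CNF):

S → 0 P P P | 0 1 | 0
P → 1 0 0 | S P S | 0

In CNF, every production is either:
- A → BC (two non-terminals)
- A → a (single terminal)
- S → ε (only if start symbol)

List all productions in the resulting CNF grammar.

T0 → 0; T1 → 1; S → 0; P → 0; S → T0 X0; X0 → P X1; X1 → P P; S → T0 T1; P → T1 X2; X2 → T0 T0; P → S X3; X3 → P S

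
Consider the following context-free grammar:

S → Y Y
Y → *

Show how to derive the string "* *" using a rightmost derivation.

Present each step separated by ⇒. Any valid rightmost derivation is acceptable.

S ⇒ Y Y ⇒ Y * ⇒ * *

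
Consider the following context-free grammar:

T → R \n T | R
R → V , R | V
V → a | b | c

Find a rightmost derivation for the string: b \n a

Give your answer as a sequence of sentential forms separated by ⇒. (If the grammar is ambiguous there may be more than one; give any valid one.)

T ⇒ R \n T ⇒ R \n R ⇒ R \n V ⇒ R \n a ⇒ V \n a ⇒ b \n a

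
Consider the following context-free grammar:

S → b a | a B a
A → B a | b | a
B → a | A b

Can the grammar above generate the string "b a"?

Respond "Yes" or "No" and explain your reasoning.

Yes - a valid derivation exists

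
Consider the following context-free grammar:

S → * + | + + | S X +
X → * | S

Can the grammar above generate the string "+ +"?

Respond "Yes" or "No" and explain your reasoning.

Yes - a valid derivation exists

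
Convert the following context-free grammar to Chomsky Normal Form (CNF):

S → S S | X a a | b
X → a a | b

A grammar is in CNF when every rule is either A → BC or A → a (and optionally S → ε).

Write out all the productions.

TA → a; S → b; X → b; S → S S; S → X X0; X0 → TA TA; X → TA TA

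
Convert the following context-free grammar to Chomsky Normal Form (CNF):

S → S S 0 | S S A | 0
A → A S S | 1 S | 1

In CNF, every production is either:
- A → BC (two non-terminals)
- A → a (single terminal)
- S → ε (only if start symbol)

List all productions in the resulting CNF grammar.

T0 → 0; S → 0; T1 → 1; A → 1; S → S X0; X0 → S T0; S → S X1; X1 → S A; A → A X2; X2 → S S; A → T1 S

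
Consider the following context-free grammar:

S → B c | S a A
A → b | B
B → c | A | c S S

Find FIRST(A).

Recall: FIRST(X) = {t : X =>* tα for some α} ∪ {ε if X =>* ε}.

We compute FIRST(A) using the standard algorithm.
FIRST(A) = {b, c}
FIRST(B) = {b, c}
FIRST(S) = {b, c}
Therefore, FIRST(A) = {b, c}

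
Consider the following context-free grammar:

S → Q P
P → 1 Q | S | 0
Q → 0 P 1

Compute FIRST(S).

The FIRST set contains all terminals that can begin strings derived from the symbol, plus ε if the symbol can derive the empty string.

We compute FIRST(S) using the standard algorithm.
FIRST(P) = {0, 1}
FIRST(Q) = {0}
FIRST(S) = {0}
Therefore, FIRST(S) = {0}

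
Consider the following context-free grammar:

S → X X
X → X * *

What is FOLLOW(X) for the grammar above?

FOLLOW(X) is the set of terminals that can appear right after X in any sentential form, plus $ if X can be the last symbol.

We compute FOLLOW(X) using the standard algorithm.
FOLLOW(S) starts with {$}.
FIRST(S) = {}
FIRST(X) = {}
FOLLOW(S) = {$}
FOLLOW(X) = {$, *}
Therefore, FOLLOW(X) = {$, *}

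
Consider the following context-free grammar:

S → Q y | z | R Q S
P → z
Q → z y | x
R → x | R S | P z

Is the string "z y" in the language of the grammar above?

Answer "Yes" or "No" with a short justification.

No - no valid derivation exists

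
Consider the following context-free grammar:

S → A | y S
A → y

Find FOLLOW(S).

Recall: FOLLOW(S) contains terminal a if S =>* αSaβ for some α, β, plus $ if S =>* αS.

We compute FOLLOW(S) using the standard algorithm.
FOLLOW(S) starts with {$}.
FIRST(A) = {y}
FIRST(S) = {y}
FOLLOW(A) = {$}
FOLLOW(S) = {$}
Therefore, FOLLOW(S) = {$}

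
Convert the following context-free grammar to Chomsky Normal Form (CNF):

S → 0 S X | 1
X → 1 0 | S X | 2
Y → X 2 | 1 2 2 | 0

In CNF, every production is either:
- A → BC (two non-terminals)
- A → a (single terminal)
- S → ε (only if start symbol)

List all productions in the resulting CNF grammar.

T0 → 0; S → 1; T1 → 1; X → 2; T2 → 2; Y → 0; S → T0 X0; X0 → S X; X → T1 T0; X → S X; Y → X T2; Y → T1 X1; X1 → T2 T2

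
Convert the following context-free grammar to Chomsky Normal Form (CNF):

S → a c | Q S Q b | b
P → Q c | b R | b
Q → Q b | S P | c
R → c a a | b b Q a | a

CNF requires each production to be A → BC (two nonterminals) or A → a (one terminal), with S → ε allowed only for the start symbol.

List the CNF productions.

TA → a; TC → c; TB → b; S → b; P → b; Q → c; R → a; S → TA TC; S → Q X0; X0 → S X1; X1 → Q TB; P → Q TC; P → TB R; Q → Q TB; Q → S P; R → TC X2; X2 → TA TA; R → TB X3; X3 → TB X4; X4 → Q TA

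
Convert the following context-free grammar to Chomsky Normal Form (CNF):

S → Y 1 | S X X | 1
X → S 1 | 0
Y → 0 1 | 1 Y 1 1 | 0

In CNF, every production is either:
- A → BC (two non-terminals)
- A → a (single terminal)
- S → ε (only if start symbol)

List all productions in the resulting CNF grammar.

T1 → 1; S → 1; X → 0; T0 → 0; Y → 0; S → Y T1; S → S X0; X0 → X X; X → S T1; Y → T0 T1; Y → T1 X1; X1 → Y X2; X2 → T1 T1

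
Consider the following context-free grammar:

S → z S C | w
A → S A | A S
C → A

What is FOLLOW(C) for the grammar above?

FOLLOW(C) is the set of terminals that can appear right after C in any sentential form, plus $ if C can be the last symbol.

We compute FOLLOW(C) using the standard algorithm.
FOLLOW(S) starts with {$}.
FIRST(A) = {w, z}
FIRST(C) = {w, z}
FIRST(S) = {w, z}
FOLLOW(A) = {$, w, z}
FOLLOW(C) = {$, w, z}
FOLLOW(S) = {$, w, z}
Therefore, FOLLOW(C) = {$, w, z}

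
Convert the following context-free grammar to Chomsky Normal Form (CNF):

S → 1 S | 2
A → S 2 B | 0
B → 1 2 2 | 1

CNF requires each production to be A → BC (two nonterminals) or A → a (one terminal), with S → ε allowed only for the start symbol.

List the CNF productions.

T1 → 1; S → 2; T2 → 2; A → 0; B → 1; S → T1 S; A → S X0; X0 → T2 B; B → T1 X1; X1 → T2 T2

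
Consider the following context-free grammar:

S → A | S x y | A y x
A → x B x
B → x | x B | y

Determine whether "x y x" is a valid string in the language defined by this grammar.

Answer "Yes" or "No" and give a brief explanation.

Yes - a valid derivation exists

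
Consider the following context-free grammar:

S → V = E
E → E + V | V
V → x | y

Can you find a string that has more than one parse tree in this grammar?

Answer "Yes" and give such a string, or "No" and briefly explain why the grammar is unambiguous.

No - the grammar is unambiguous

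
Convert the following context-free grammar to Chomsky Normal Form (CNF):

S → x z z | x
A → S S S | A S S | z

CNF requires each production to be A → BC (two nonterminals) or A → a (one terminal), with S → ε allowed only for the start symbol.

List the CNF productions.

TX → x; TZ → z; S → x; A → z; S → TX X0; X0 → TZ TZ; A → S X1; X1 → S S; A → A X2; X2 → S S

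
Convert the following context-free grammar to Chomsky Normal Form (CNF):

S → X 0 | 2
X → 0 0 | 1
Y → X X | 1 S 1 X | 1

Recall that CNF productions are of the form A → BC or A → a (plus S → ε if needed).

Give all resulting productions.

T0 → 0; S → 2; X → 1; T1 → 1; Y → 1; S → X T0; X → T0 T0; Y → X X; Y → T1 X0; X0 → S X1; X1 → T1 X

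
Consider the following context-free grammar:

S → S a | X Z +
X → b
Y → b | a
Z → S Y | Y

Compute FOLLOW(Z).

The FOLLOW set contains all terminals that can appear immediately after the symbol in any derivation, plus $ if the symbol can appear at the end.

We compute FOLLOW(Z) using the standard algorithm.
FOLLOW(S) starts with {$}.
FIRST(S) = {b}
FIRST(X) = {b}
FIRST(Y) = {a, b}
FIRST(Z) = {a, b}
FOLLOW(S) = {$, a, b}
FOLLOW(X) = {a, b}
FOLLOW(Y) = {+}
FOLLOW(Z) = {+}
Therefore, FOLLOW(Z) = {+}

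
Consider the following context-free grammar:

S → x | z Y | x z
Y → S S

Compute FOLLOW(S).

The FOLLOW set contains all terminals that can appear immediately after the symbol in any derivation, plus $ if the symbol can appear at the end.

We compute FOLLOW(S) using the standard algorithm.
FOLLOW(S) starts with {$}.
FIRST(S) = {x, z}
FIRST(Y) = {x, z}
FOLLOW(S) = {$, x, z}
FOLLOW(Y) = {$, x, z}
Therefore, FOLLOW(S) = {$, x, z}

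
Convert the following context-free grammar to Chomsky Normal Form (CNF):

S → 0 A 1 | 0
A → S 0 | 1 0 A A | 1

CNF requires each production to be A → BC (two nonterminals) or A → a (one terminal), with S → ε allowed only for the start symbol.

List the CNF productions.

T0 → 0; T1 → 1; S → 0; A → 1; S → T0 X0; X0 → A T1; A → S T0; A → T1 X1; X1 → T0 X2; X2 → A A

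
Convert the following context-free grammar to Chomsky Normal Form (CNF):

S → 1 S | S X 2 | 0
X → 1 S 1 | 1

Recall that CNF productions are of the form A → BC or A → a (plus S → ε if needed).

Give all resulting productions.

T1 → 1; T2 → 2; S → 0; X → 1; S → T1 S; S → S X0; X0 → X T2; X → T1 X1; X1 → S T1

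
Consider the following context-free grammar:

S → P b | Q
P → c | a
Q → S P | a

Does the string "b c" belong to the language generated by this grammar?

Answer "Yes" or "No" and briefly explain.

No - no valid derivation exists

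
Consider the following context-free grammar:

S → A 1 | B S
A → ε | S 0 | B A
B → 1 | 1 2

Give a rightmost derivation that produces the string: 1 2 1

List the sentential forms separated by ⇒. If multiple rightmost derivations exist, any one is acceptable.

S ⇒ A 1 ⇒ B A 1 ⇒ B 1 ⇒ 1 2 1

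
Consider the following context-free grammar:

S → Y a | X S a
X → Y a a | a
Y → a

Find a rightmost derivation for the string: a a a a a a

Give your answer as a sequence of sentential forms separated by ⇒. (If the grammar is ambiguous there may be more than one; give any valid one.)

S ⇒ X S a ⇒ X Y a a ⇒ X a a a ⇒ Y a a a a a ⇒ a a a a a a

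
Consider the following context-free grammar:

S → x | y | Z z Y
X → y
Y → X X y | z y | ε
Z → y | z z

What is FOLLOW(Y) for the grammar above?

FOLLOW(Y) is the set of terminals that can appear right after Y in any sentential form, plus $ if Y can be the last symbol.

We compute FOLLOW(Y) using the standard algorithm.
FOLLOW(S) starts with {$}.
FIRST(S) = {x, y, z}
FIRST(X) = {y}
FIRST(Y) = {y, z, ε}
FIRST(Z) = {y, z}
FOLLOW(S) = {$}
FOLLOW(X) = {y}
FOLLOW(Y) = {$}
FOLLOW(Z) = {z}
Therefore, FOLLOW(Y) = {$}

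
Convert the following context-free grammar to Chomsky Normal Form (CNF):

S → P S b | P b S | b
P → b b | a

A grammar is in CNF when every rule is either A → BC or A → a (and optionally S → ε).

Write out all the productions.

TB → b; S → b; P → a; S → P X0; X0 → S TB; S → P X1; X1 → TB S; P → TB TB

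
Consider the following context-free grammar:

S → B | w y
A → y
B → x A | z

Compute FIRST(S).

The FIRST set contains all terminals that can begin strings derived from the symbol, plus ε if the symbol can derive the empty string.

We compute FIRST(S) using the standard algorithm.
FIRST(A) = {y}
FIRST(B) = {x, z}
FIRST(S) = {w, x, z}
Therefore, FIRST(S) = {w, x, z}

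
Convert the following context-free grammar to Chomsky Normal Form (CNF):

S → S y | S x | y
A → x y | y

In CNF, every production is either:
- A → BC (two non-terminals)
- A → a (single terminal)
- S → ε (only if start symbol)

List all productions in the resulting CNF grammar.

TY → y; TX → x; S → y; A → y; S → S TY; S → S TX; A → TX TY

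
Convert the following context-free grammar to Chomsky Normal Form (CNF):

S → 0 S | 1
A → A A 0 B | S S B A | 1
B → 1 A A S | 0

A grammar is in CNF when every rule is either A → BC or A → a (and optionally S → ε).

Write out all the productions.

T0 → 0; S → 1; A → 1; T1 → 1; B → 0; S → T0 S; A → A X0; X0 → A X1; X1 → T0 B; A → S X2; X2 → S X3; X3 → B A; B → T1 X4; X4 → A X5; X5 → A S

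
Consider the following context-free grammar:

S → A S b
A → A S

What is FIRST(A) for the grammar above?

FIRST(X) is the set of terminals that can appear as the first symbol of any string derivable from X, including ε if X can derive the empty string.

We compute FIRST(A) using the standard algorithm.
FIRST(A) = {}
FIRST(S) = {}
Therefore, FIRST(A) = {}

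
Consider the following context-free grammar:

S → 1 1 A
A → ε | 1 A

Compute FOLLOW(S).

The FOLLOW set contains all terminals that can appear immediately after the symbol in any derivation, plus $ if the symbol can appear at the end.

We compute FOLLOW(S) using the standard algorithm.
FOLLOW(S) starts with {$}.
FIRST(A) = {1, ε}
FIRST(S) = {1}
FOLLOW(A) = {$}
FOLLOW(S) = {$}
Therefore, FOLLOW(S) = {$}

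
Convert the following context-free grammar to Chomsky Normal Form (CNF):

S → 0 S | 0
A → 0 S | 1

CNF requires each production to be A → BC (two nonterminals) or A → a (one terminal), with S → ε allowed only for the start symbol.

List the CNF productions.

T0 → 0; S → 0; A → 1; S → T0 S; A → T0 S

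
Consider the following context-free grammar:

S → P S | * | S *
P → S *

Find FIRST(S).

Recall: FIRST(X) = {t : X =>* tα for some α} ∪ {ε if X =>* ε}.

We compute FIRST(S) using the standard algorithm.
FIRST(P) = {*}
FIRST(S) = {*}
Therefore, FIRST(S) = {*}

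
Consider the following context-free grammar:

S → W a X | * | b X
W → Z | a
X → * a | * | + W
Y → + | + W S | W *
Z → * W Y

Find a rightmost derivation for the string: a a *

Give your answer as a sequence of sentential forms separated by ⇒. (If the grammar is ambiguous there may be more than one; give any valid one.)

S ⇒ W a X ⇒ W a * ⇒ a a *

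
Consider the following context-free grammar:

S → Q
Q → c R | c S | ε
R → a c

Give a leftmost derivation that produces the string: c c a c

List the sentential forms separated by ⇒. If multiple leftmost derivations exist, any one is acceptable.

S ⇒ Q ⇒ c S ⇒ c Q ⇒ c c R ⇒ c c a c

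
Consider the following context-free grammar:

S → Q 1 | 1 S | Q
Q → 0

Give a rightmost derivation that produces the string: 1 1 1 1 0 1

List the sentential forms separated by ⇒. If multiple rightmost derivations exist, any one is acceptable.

S ⇒ 1 S ⇒ 1 1 S ⇒ 1 1 1 S ⇒ 1 1 1 1 S ⇒ 1 1 1 1 Q 1 ⇒ 1 1 1 1 0 1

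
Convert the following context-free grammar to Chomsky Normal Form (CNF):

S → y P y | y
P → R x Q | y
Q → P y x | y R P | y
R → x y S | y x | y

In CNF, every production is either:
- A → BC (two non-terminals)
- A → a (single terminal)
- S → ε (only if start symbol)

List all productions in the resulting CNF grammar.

TY → y; S → y; TX → x; P → y; Q → y; R → y; S → TY X0; X0 → P TY; P → R X1; X1 → TX Q; Q → P X2; X2 → TY TX; Q → TY X3; X3 → R P; R → TX X4; X4 → TY S; R → TY TX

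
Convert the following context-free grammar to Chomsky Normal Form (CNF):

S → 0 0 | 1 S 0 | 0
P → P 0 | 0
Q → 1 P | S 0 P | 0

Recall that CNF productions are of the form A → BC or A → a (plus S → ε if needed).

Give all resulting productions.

T0 → 0; T1 → 1; S → 0; P → 0; Q → 0; S → T0 T0; S → T1 X0; X0 → S T0; P → P T0; Q → T1 P; Q → S X1; X1 → T0 P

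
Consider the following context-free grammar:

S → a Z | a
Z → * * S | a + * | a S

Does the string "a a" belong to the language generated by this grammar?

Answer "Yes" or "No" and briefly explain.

No - no valid derivation exists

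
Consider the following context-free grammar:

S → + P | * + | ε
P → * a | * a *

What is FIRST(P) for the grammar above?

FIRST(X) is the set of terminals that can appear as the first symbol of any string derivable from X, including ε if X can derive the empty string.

We compute FIRST(P) using the standard algorithm.
FIRST(P) = {*}
FIRST(S) = {*, +, ε}
Therefore, FIRST(P) = {*}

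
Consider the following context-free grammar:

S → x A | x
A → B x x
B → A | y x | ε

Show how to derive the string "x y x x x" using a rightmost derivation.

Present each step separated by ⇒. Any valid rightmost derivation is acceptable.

S ⇒ x A ⇒ x B x x ⇒ x y x x x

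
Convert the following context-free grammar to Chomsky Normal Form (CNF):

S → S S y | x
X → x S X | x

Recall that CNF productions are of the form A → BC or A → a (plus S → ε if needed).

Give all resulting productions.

TY → y; S → x; TX → x; X → x; S → S X0; X0 → S TY; X → TX X1; X1 → S X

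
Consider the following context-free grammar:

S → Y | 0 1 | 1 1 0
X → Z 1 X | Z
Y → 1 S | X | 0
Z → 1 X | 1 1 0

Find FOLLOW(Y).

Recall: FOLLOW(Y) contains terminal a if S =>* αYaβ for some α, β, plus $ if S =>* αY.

We compute FOLLOW(Y) using the standard algorithm.
FOLLOW(S) starts with {$}.
FIRST(S) = {0, 1}
FIRST(X) = {1}
FIRST(Y) = {0, 1}
FIRST(Z) = {1}
FOLLOW(S) = {$}
FOLLOW(X) = {$, 1}
FOLLOW(Y) = {$}
FOLLOW(Z) = {$, 1}
Therefore, FOLLOW(Y) = {$}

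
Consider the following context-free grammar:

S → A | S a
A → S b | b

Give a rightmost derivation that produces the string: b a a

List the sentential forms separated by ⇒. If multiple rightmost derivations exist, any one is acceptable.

S ⇒ S a ⇒ S a a ⇒ A a a ⇒ b a a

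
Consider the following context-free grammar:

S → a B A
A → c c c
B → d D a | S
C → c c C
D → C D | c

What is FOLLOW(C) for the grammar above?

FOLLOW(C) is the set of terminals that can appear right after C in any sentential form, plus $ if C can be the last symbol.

We compute FOLLOW(C) using the standard algorithm.
FOLLOW(S) starts with {$}.
FIRST(A) = {c}
FIRST(B) = {a, d}
FIRST(C) = {c}
FIRST(D) = {c}
FIRST(S) = {a}
FOLLOW(A) = {$, c}
FOLLOW(B) = {c}
FOLLOW(C) = {c}
FOLLOW(D) = {a}
FOLLOW(S) = {$, c}
Therefore, FOLLOW(C) = {c}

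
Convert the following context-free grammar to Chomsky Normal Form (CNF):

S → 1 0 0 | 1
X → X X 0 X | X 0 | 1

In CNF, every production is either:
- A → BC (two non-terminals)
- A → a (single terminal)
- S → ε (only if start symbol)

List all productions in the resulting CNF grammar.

T1 → 1; T0 → 0; S → 1; X → 1; S → T1 X0; X0 → T0 T0; X → X X1; X1 → X X2; X2 → T0 X; X → X T0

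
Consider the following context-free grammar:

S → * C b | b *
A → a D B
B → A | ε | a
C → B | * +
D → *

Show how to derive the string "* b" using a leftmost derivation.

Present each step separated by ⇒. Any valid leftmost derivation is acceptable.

S ⇒ * C b ⇒ * B b ⇒ * b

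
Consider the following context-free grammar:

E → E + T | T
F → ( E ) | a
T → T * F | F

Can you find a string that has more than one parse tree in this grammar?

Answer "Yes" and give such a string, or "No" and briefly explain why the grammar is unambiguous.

No - the grammar is unambiguous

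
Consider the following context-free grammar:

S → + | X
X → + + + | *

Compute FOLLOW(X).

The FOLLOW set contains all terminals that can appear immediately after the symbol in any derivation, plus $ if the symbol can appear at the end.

We compute FOLLOW(X) using the standard algorithm.
FOLLOW(S) starts with {$}.
FIRST(S) = {*, +}
FIRST(X) = {*, +}
FOLLOW(S) = {$}
FOLLOW(X) = {$}
Therefore, FOLLOW(X) = {$}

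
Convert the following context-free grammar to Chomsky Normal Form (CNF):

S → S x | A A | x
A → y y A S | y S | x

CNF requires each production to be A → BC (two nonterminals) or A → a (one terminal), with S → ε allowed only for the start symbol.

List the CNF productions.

TX → x; S → x; TY → y; A → x; S → S TX; S → A A; A → TY X0; X0 → TY X1; X1 → A S; A → TY S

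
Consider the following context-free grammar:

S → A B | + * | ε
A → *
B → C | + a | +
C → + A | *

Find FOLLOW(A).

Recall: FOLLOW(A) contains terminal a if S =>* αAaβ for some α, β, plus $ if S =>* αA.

We compute FOLLOW(A) using the standard algorithm.
FOLLOW(S) starts with {$}.
FIRST(A) = {*}
FIRST(B) = {*, +}
FIRST(C) = {*, +}
FIRST(S) = {*, +, ε}
FOLLOW(A) = {$, *, +}
FOLLOW(B) = {$}
FOLLOW(C) = {$}
FOLLOW(S) = {$}
Therefore, FOLLOW(A) = {$, *, +}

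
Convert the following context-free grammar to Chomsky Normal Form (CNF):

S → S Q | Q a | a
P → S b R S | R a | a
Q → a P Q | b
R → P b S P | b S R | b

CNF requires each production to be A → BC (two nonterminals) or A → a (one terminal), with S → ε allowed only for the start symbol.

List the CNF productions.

TA → a; S → a; TB → b; P → a; Q → b; R → b; S → S Q; S → Q TA; P → S X0; X0 → TB X1; X1 → R S; P → R TA; Q → TA X2; X2 → P Q; R → P X3; X3 → TB X4; X4 → S P; R → TB X5; X5 → S R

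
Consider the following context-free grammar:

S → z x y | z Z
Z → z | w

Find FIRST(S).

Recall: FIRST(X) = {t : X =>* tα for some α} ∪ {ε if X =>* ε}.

We compute FIRST(S) using the standard algorithm.
FIRST(S) = {z}
FIRST(Z) = {w, z}
Therefore, FIRST(S) = {z}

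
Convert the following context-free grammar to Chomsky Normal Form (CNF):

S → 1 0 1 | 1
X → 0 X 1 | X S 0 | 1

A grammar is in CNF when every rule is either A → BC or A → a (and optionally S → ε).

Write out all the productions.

T1 → 1; T0 → 0; S → 1; X → 1; S → T1 X0; X0 → T0 T1; X → T0 X1; X1 → X T1; X → X X2; X2 → S T0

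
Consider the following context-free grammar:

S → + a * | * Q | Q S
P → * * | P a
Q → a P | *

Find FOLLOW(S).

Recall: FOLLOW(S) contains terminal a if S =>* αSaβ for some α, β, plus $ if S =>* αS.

We compute FOLLOW(S) using the standard algorithm.
FOLLOW(S) starts with {$}.
FIRST(P) = {*}
FIRST(Q) = {*, a}
FIRST(S) = {*, +, a}
FOLLOW(P) = {$, *, +, a}
FOLLOW(Q) = {$, *, +, a}
FOLLOW(S) = {$}
Therefore, FOLLOW(S) = {$}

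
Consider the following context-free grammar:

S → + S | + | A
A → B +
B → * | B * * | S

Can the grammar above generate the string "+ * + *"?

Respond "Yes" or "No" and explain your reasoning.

No - no valid derivation exists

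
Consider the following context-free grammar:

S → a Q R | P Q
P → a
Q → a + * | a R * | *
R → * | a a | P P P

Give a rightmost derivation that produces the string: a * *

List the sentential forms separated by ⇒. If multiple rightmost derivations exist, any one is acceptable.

S ⇒ a Q R ⇒ a Q * ⇒ a * *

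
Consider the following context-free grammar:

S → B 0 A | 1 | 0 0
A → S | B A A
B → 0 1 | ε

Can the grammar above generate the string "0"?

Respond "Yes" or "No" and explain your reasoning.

No - no valid derivation exists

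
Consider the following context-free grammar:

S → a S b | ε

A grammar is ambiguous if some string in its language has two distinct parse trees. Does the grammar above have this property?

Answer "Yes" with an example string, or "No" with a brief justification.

No - the grammar is unambiguous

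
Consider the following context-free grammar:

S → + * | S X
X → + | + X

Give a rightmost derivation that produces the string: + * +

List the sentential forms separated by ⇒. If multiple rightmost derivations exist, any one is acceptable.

S ⇒ S X ⇒ S + ⇒ + * +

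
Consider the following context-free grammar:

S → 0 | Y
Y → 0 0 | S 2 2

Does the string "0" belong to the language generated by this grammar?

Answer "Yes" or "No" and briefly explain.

Yes - a valid derivation exists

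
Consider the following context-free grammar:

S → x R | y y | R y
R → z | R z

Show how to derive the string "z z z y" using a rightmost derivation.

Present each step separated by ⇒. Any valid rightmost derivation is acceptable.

S ⇒ R y ⇒ R z y ⇒ R z z y ⇒ z z z y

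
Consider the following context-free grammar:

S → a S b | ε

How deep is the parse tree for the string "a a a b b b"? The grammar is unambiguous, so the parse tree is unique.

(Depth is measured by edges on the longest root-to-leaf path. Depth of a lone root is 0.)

4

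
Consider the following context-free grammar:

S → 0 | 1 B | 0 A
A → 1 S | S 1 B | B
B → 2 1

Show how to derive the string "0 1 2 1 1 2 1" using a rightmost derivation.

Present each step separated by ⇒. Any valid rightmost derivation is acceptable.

S ⇒ 0 A ⇒ 0 S 1 B ⇒ 0 S 1 2 1 ⇒ 0 1 B 1 2 1 ⇒ 0 1 2 1 1 2 1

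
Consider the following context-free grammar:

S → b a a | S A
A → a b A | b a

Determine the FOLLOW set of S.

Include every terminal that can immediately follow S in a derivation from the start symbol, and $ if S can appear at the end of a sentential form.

We compute FOLLOW(S) using the standard algorithm.
FOLLOW(S) starts with {$}.
FIRST(A) = {a, b}
FIRST(S) = {b}
FOLLOW(A) = {$, a, b}
FOLLOW(S) = {$, a, b}
Therefore, FOLLOW(S) = {$, a, b}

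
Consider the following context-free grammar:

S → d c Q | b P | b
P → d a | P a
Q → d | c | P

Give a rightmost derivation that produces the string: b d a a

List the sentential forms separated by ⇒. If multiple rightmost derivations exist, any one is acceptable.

S ⇒ b P ⇒ b P a ⇒ b d a a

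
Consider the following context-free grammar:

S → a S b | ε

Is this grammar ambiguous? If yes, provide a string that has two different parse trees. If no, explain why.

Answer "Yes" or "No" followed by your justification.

No - the grammar is unambiguous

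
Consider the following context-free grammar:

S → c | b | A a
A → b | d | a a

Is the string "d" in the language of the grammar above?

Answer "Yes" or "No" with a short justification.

No - no valid derivation exists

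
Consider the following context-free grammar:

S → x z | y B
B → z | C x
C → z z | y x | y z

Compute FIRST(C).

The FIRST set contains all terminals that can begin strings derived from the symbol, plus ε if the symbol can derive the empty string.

We compute FIRST(C) using the standard algorithm.
FIRST(B) = {y, z}
FIRST(C) = {y, z}
FIRST(S) = {x, y}
Therefore, FIRST(C) = {y, z}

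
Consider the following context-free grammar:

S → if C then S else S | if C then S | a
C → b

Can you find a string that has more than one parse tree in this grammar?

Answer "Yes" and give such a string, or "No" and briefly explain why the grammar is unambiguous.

Yes - the string 'if b then if b then if b then a else a' has two distinct parse trees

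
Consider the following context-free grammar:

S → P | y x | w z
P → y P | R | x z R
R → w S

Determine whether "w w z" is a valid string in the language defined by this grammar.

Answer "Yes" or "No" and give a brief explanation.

Yes - a valid derivation exists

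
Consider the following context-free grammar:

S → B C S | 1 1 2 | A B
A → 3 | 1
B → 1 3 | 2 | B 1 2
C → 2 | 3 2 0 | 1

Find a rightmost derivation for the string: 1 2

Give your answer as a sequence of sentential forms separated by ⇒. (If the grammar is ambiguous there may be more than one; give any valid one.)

S ⇒ A B ⇒ A 2 ⇒ 1 2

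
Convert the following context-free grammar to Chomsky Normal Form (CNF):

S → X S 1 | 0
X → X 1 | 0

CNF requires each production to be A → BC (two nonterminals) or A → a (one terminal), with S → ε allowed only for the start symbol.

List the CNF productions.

T1 → 1; S → 0; X → 0; S → X X0; X0 → S T1; X → X T1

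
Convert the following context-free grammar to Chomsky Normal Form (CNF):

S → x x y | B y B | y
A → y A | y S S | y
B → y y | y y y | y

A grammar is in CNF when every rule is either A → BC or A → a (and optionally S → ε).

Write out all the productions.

TX → x; TY → y; S → y; A → y; B → y; S → TX X0; X0 → TX TY; S → B X1; X1 → TY B; A → TY A; A → TY X2; X2 → S S; B → TY TY; B → TY X3; X3 → TY TY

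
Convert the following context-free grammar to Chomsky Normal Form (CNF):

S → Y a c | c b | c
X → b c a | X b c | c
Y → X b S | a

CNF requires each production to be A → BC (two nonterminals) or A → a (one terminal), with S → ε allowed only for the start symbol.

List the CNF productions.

TA → a; TC → c; TB → b; S → c; X → c; Y → a; S → Y X0; X0 → TA TC; S → TC TB; X → TB X1; X1 → TC TA; X → X X2; X2 → TB TC; Y → X X3; X3 → TB S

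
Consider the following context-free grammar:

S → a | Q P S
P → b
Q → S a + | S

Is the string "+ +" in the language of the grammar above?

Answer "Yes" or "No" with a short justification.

No - no valid derivation exists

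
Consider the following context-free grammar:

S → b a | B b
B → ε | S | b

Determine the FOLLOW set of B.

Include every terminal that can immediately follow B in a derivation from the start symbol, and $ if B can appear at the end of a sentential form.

We compute FOLLOW(B) using the standard algorithm.
FOLLOW(S) starts with {$}.
FIRST(B) = {b, ε}
FIRST(S) = {b}
FOLLOW(B) = {b}
FOLLOW(S) = {$, b}
Therefore, FOLLOW(B) = {b}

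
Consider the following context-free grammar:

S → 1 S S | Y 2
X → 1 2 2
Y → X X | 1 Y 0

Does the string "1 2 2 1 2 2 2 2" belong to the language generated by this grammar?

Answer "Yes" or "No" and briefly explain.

No - no valid derivation exists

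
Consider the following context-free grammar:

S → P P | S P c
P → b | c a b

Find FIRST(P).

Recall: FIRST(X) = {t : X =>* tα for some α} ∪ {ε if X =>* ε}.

We compute FIRST(P) using the standard algorithm.
FIRST(P) = {b, c}
FIRST(S) = {b, c}
Therefore, FIRST(P) = {b, c}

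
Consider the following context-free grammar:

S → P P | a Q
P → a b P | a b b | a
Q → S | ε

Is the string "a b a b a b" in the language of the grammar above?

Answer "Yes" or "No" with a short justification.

No - no valid derivation exists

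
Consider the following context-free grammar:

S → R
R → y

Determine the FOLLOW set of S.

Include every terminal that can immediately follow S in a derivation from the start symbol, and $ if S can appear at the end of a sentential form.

We compute FOLLOW(S) using the standard algorithm.
FOLLOW(S) starts with {$}.
FIRST(R) = {y}
FIRST(S) = {y}
FOLLOW(R) = {$}
FOLLOW(S) = {$}
Therefore, FOLLOW(S) = {$}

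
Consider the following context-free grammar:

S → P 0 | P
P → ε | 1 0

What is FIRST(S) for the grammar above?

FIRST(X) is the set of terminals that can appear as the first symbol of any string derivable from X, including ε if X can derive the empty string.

We compute FIRST(S) using the standard algorithm.
FIRST(P) = {1, ε}
FIRST(S) = {0, 1, ε}
Therefore, FIRST(S) = {0, 1, ε}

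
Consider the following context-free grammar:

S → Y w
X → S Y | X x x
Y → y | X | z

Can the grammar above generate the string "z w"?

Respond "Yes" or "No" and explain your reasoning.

Yes - a valid derivation exists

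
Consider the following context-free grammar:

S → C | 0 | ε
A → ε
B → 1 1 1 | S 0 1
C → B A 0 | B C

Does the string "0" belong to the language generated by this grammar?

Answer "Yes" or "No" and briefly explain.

Yes - a valid derivation exists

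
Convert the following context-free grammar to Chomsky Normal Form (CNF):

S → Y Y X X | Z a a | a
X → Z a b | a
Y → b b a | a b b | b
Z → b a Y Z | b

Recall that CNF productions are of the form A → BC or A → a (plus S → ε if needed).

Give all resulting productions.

TA → a; S → a; TB → b; X → a; Y → b; Z → b; S → Y X0; X0 → Y X1; X1 → X X; S → Z X2; X2 → TA TA; X → Z X3; X3 → TA TB; Y → TB X4; X4 → TB TA; Y → TA X5; X5 → TB TB; Z → TB X6; X6 → TA X7; X7 → Y Z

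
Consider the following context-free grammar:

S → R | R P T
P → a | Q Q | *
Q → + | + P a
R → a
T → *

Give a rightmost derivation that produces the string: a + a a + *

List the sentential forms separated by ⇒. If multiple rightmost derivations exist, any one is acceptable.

S ⇒ R P T ⇒ R P * ⇒ R Q Q * ⇒ R Q + * ⇒ R + P a + * ⇒ R + a a + * ⇒ a + a a + *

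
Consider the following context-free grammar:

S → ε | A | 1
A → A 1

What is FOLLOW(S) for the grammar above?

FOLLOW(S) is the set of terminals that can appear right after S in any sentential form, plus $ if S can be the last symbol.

We compute FOLLOW(S) using the standard algorithm.
FOLLOW(S) starts with {$}.
FIRST(A) = {}
FIRST(S) = {1, ε}
FOLLOW(A) = {$, 1}
FOLLOW(S) = {$}
Therefore, FOLLOW(S) = {$}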